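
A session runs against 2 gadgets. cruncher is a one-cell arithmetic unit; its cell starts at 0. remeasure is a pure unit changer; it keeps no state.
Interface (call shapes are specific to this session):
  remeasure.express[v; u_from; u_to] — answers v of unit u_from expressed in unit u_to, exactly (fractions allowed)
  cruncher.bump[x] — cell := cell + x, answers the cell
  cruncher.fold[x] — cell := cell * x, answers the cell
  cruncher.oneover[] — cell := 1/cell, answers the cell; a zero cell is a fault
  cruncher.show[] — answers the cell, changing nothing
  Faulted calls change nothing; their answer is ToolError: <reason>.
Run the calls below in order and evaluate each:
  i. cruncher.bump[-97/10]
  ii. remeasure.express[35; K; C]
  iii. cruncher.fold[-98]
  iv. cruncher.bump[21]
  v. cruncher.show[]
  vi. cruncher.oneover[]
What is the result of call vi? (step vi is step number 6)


Answer: 5/4858

Derivation:
Using cruncher.bump using x='-97/10', yielding -97/10.
Calling remeasure.express using v='35', u_from='K', u_to='C', → -4763/20.
I use cruncher.fold using x='-98', — result: 4753/5.
Calling cruncher.bump using x='21', → 4858/5.
I call cruncher.show, → 4858/5.
Invoking cruncher.oneover, and get 5/4858.


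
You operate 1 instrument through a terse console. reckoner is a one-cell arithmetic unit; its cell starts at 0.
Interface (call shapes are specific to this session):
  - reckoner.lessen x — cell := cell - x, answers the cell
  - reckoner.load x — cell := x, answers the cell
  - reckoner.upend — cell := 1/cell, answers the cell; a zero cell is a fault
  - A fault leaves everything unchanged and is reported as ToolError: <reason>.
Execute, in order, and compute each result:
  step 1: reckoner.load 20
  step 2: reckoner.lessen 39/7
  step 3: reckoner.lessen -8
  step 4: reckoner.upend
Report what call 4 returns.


Answer: 7/157

Derivation:
Step: reckoner.load[x=20]
Result: 20
Step: reckoner.lessen[x=39/7]
Result: 101/7
Step: reckoner.lessen[x=-8]
Result: 157/7
Step: reckoner.upend[]
Result: 7/157


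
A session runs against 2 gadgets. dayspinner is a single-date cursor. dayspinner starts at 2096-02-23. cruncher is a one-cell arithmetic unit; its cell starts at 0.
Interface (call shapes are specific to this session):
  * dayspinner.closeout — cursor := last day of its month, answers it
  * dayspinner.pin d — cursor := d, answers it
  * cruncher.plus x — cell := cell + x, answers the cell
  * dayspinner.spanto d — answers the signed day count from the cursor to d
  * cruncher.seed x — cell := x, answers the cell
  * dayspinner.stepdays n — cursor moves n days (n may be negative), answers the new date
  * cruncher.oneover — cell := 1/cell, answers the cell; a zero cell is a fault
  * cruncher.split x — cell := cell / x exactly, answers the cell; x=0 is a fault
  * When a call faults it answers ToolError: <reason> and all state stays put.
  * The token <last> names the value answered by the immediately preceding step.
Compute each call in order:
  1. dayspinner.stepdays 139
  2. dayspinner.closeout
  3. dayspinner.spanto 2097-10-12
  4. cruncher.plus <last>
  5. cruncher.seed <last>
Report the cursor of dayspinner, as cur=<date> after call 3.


Answer: cur=2096-07-31

Derivation:
I use dayspinner.stepdays passing n→139, giving 2096-07-11.
Next I call dayspinner.closeout, yielding 2096-07-31.
I call dayspinner.spanto passing d→2097-10-12, and get 438.
I run cruncher.plus passing x→<last>: 438.
I invoke cruncher.seed passing x→<last>, → 438.


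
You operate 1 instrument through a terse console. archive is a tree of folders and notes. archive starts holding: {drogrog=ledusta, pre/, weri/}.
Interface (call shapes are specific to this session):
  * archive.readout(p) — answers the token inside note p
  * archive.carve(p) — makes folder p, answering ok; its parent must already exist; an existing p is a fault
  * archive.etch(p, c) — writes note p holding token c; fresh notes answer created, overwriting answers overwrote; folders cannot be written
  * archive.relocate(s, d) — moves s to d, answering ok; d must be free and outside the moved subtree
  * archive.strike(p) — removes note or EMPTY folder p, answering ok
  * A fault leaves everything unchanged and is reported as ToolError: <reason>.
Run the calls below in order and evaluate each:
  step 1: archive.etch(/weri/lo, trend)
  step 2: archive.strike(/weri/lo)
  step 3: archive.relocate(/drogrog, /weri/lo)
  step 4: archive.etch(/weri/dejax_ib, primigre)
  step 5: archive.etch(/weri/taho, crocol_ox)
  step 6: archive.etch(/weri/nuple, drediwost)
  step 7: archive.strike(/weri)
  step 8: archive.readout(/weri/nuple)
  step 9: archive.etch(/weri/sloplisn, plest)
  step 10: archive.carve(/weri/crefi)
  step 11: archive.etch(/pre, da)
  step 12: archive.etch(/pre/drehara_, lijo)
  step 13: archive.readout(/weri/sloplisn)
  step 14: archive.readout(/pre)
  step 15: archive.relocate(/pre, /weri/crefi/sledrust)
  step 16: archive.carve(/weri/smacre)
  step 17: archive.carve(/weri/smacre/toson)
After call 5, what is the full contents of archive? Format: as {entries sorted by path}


Answer: {pre/, weri/, weri/dejax_ib=primigre, weri/lo=ledusta, weri/taho=crocol_ox}

Derivation:
I invoke etch with /weri/lo, trend, and observe created.
I try strike with /weri/lo, which returns ok.
Next I call relocate with /drogrog, /weri/lo, which returns ok.
Calling etch with /weri/dejax_ib, primigre, giving created.
Invoking etch with /weri/taho, crocol_ox, — result: created.
Next I call etch with /weri/nuple, drediwost, which returns created.
Now I run strike with /weri, — result: ToolError: not empty.
Calling readout with /weri/nuple, — result: drediwost.
I run etch with /weri/sloplisn, plest, and get created.
I try carve with /weri/crefi, and see ok.
Next I call etch with /pre, da, which returns ToolError: is a directory.
Then etch with /pre/drehara_, lijo, and see created.
I invoke readout with /weri/sloplisn, which returns plest.
I invoke readout with /pre, → ToolError: is a directory.
Using relocate with /pre, /weri/crefi/sledrust: ok.
I run carve with /weri/smacre, — result: ok.
I use carve with /weri/smacre/toson: ok.


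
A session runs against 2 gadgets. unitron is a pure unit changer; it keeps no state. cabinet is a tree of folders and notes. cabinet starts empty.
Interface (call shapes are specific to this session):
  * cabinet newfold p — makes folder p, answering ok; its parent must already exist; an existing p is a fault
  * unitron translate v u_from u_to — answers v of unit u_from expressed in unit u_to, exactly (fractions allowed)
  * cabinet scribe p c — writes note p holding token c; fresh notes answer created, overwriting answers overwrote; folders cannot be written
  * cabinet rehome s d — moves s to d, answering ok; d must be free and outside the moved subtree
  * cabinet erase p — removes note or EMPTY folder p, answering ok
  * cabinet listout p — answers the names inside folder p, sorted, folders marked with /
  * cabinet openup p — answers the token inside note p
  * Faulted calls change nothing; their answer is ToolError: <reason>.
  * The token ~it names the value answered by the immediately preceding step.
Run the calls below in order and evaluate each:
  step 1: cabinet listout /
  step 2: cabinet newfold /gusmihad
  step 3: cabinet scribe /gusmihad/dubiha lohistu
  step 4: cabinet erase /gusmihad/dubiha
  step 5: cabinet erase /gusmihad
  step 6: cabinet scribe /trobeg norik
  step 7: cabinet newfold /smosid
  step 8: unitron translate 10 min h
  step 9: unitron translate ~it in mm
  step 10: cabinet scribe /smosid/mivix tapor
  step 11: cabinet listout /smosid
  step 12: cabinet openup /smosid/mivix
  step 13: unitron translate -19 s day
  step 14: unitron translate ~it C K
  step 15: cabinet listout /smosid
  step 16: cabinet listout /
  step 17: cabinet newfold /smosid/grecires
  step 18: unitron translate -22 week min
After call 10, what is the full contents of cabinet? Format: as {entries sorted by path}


-- 1. cabinet listout(p='/') : []
-- 2. cabinet newfold(p='/gusmihad') : ok
-- 3. cabinet scribe(p='/gusmihad/dubiha', c='lohistu') : created
-- 4. cabinet erase(p='/gusmihad/dubiha') : ok
-- 5. cabinet erase(p='/gusmihad') : ok
-- 6. cabinet scribe(p='/trobeg', c='norik') : created
-- 7. cabinet newfold(p='/smosid') : ok
-- 8. unitron translate(v='10', u_from='min', u_to='h') : 1/6
-- 9. unitron translate(v='~it', u_from='in', u_to='mm') : 127/30
-- 10. cabinet scribe(p='/smosid/mivix', c='tapor') : created
-- 11. cabinet listout(p='/smosid') : [mivix]
-- 12. cabinet openup(p='/smosid/mivix') : tapor
-- 13. unitron translate(v='-19', u_from='s', u_to='day') : -19/86400
-- 14. unitron translate(v='~it', u_from='C', u_to='K') : 23600141/86400
-- 15. cabinet listout(p='/smosid') : [mivix]
-- 16. cabinet listout(p='/') : [smosid/, trobeg]
-- 17. cabinet newfold(p='/smosid/grecires') : ok
-- 18. unitron translate(v='-22', u_from='week', u_to='min') : -221760

Answer: {smosid/, smosid/mivix=tapor, trobeg=norik}


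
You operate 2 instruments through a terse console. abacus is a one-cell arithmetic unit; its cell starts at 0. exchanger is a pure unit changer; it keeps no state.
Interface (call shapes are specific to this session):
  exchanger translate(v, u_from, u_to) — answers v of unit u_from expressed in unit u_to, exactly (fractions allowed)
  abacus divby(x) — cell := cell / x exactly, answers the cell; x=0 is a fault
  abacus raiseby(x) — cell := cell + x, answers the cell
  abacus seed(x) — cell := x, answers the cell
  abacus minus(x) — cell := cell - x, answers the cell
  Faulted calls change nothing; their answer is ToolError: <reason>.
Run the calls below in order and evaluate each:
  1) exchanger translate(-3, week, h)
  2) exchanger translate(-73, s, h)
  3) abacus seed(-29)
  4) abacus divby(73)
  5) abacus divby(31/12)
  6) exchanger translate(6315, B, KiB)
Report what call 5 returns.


# exchanger translate(v→-3, u_from→week, u_to→h) -> -504
# exchanger translate(v→-73, u_from→s, u_to→h) -> -73/3600
# abacus seed(x→-29) -> -29
# abacus divby(x→73) -> -29/73
# abacus divby(x→31/12) -> -348/2263
# exchanger translate(v→6315, u_from→B, u_to→KiB) -> 6315/1024

Answer: -348/2263


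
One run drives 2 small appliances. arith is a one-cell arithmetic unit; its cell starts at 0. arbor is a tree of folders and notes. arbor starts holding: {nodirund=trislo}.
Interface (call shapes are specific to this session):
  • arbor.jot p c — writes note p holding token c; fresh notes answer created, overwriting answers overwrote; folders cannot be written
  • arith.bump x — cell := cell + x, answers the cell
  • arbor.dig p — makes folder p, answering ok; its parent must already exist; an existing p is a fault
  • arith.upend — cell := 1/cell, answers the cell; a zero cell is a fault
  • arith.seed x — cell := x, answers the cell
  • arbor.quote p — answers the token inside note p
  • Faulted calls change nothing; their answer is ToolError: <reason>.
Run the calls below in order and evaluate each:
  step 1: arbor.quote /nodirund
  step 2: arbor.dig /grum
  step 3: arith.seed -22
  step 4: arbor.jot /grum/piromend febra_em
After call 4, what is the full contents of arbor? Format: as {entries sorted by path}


Do: quote[p→/nodirund]
See: trislo
Do: dig[p→/grum]
See: ok
Do: seed[x→-22]
See: -22
Do: jot[p→/grum/piromend; c→febra_em]
See: created

Answer: {grum/, grum/piromend=febra_em, nodirund=trislo}


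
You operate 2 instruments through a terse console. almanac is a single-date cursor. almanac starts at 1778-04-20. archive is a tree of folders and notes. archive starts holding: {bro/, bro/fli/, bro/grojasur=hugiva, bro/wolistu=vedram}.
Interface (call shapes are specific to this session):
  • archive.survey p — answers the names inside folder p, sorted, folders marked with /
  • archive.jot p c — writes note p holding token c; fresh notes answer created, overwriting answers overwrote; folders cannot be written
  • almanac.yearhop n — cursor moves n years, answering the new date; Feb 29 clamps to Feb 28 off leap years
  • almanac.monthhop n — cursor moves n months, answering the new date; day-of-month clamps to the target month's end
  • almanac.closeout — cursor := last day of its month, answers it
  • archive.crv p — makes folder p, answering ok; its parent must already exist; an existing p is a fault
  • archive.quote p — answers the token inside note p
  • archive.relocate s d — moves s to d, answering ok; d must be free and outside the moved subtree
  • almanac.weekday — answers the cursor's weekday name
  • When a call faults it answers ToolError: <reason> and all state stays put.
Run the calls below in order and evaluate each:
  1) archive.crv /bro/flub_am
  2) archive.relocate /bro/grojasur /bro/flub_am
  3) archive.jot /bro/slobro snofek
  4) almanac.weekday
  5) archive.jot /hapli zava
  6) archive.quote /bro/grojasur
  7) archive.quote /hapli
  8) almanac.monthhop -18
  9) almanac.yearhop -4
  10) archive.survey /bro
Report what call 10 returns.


Answer: [fli/, flub_am/, grojasur, slobro, wolistu]

Derivation:
I use archive.crv with /bro/flub_am, → ok.
I run archive.relocate with /bro/grojasur, /bro/flub_am, giving ToolError: exists.
Using archive.jot with /bro/slobro, snofek, — result: created.
Calling almanac.weekday(), and observe Monday.
I run archive.jot with /hapli, zava, → created.
I use archive.quote with /bro/grojasur, — result: hugiva.
Now I run archive.quote with /hapli, and observe zava.
Next I call almanac.monthhop with -18, which returns 1776-10-20.
Then almanac.yearhop with -4: 1772-10-20.
Now I run archive.survey with /bro, and observe [fli/, flub_am/, grojasur, slobro, wolistu].


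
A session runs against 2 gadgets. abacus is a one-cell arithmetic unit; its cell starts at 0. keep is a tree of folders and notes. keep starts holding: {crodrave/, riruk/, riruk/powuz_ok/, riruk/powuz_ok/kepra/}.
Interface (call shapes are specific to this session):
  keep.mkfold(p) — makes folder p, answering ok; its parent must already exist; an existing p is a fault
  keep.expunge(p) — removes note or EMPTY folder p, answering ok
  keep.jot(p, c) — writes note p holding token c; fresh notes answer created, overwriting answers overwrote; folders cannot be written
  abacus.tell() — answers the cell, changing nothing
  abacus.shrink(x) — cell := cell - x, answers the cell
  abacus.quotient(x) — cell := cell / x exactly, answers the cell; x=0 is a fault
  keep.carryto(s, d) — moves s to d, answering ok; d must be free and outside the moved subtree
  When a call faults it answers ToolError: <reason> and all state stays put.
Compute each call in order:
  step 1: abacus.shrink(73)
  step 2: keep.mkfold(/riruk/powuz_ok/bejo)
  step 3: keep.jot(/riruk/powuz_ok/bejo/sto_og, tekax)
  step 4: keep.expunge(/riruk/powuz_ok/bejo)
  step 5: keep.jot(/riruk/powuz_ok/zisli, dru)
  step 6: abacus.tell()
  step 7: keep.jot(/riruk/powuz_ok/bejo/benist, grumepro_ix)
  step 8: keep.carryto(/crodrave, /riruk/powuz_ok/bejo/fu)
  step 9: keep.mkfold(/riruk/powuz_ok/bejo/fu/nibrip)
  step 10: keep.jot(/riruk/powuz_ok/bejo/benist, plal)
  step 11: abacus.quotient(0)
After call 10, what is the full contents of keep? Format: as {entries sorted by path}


Answer: {riruk/, riruk/powuz_ok/, riruk/powuz_ok/bejo/, riruk/powuz_ok/bejo/benist=plal, riruk/powuz_ok/bejo/fu/, riruk/powuz_ok/bejo/fu/nibrip/, riruk/powuz_ok/bejo/sto_og=tekax, riruk/powuz_ok/kepra/, riruk/powuz_ok/zisli=dru}

Derivation:
I run abacus.shrink on x=73, giving -73.
Then keep.mkfold on p=/riruk/powuz_ok/bejo, and see ok.
Invoking keep.jot on p=/riruk/powuz_ok/bejo/sto_og, c=tekax, and get created.
I run keep.expunge on p=/riruk/powuz_ok/bejo, and get ToolError: not empty.
Calling keep.jot on p=/riruk/powuz_ok/zisli, c=dru, and get created.
I invoke abacus.tell(), → -73.
I invoke keep.jot on p=/riruk/powuz_ok/bejo/benist, c=grumepro_ix, and see created.
I call keep.carryto on s=/crodrave, d=/riruk/powuz_ok/bejo/fu: ok.
I call keep.mkfold on p=/riruk/powuz_ok/bejo/fu/nibrip, which returns ok.
Invoking keep.jot on p=/riruk/powuz_ok/bejo/benist, c=plal, — result: overwrote.
Next I call abacus.quotient on x=0, — result: ToolError: division by zero.


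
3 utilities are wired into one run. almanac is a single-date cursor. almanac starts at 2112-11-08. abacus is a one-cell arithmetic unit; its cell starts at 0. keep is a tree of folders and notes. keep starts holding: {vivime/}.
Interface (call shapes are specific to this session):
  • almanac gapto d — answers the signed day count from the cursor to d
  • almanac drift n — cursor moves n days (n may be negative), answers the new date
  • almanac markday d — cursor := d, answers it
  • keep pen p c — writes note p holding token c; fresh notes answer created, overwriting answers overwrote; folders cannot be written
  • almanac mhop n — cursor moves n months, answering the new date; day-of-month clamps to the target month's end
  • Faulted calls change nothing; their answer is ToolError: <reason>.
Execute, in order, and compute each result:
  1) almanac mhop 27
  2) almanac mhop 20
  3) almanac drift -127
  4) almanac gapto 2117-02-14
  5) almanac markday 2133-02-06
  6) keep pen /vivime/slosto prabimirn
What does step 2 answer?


Answer: 2116-10-08

Derivation:
I use almanac mhop(n=27), and see 2115-02-08.
Using almanac mhop(n=20): 2116-10-08.
Using almanac drift(n=-127), and see 2116-06-03.
Then almanac gapto(d=2117-02-14), — result: 256.
I run almanac markday(d=2133-02-06), — result: 2133-02-06.
Calling keep pen(p=/vivime/slosto, c=prabimirn), yielding created.


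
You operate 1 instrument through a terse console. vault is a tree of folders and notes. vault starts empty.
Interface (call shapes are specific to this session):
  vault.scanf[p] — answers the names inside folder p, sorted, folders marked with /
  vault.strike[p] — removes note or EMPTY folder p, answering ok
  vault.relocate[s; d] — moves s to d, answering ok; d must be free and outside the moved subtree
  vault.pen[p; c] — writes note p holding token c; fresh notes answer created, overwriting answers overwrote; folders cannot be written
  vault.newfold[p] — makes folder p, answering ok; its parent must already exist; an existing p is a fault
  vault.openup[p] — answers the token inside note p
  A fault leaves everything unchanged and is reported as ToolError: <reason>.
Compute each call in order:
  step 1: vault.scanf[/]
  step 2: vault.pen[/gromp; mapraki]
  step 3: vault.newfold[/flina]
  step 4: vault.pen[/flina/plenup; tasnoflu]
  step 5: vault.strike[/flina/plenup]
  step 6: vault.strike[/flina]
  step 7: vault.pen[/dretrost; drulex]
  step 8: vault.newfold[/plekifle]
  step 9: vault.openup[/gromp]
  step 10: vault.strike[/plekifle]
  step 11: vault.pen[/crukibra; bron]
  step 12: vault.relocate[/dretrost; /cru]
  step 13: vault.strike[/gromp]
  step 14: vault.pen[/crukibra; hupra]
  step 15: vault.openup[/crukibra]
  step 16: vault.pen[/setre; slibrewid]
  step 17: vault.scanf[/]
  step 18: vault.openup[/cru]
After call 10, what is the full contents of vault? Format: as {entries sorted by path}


-> scanf(p=/)
<- []
-> pen(p=/gromp, c=mapraki)
<- created
-> newfold(p=/flina)
<- ok
-> pen(p=/flina/plenup, c=tasnoflu)
<- created
-> strike(p=/flina/plenup)
<- ok
-> strike(p=/flina)
<- ok
-> pen(p=/dretrost, c=drulex)
<- created
-> newfold(p=/plekifle)
<- ok
-> openup(p=/gromp)
<- mapraki
-> strike(p=/plekifle)
<- ok
-> pen(p=/crukibra, c=bron)
<- created
-> relocate(s=/dretrost, d=/cru)
<- ok
-> strike(p=/gromp)
<- ok
-> pen(p=/crukibra, c=hupra)
<- overwrote
-> openup(p=/crukibra)
<- hupra
-> pen(p=/setre, c=slibrewid)
<- created
-> scanf(p=/)
<- [cru, crukibra, setre]
-> openup(p=/cru)
<- drulex

Answer: {dretrost=drulex, gromp=mapraki}


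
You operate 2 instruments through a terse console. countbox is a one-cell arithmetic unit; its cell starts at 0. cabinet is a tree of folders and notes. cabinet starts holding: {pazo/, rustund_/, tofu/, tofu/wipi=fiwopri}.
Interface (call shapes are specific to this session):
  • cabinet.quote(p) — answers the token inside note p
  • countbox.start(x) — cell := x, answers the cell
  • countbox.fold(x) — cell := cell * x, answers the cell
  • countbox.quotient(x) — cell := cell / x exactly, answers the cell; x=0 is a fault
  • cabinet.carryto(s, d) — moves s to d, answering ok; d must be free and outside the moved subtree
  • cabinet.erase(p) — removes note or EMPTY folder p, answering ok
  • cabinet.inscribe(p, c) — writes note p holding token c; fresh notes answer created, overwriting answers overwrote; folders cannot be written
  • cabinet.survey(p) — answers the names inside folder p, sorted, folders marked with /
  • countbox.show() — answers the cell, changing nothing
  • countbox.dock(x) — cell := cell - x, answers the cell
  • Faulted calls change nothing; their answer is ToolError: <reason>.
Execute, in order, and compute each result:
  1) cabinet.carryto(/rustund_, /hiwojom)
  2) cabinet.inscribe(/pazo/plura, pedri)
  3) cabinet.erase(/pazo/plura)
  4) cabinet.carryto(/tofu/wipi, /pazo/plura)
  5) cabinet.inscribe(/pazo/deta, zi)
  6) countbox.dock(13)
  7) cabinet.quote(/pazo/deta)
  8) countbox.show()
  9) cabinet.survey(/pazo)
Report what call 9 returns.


>>> cabinet.carryto /rustund_ /hiwojom
  ok
>>> cabinet.inscribe /pazo/plura pedri
  created
>>> cabinet.erase /pazo/plura
  ok
>>> cabinet.carryto /tofu/wipi /pazo/plura
  ok
>>> cabinet.inscribe /pazo/deta zi
  created
>>> countbox.dock 13
  -13
>>> cabinet.quote /pazo/deta
  zi
>>> countbox.show
  -13
>>> cabinet.survey /pazo
  [deta, plura]

Answer: [deta, plura]


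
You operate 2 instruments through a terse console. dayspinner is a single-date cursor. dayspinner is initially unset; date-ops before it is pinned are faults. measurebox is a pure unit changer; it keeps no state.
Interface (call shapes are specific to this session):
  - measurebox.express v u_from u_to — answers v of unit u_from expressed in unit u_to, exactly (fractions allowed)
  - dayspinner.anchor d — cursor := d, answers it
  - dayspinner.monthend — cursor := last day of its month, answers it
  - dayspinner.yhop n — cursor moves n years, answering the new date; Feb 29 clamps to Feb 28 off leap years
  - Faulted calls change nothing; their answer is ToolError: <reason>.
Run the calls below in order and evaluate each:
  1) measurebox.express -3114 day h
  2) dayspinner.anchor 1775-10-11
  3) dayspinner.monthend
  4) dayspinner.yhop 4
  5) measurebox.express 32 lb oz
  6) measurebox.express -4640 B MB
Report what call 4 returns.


Answer: 1779-10-31

Derivation:
Do: measurebox.express[v='-3114'; u_from='day'; u_to='h']
See: -74736
Do: dayspinner.anchor[d='1775-10-11']
See: 1775-10-11
Do: dayspinner.monthend[]
See: 1775-10-31
Do: dayspinner.yhop[n='4']
See: 1779-10-31
Do: measurebox.express[v='32'; u_from='lb'; u_to='oz']
See: 512
Do: measurebox.express[v='-4640'; u_from='B'; u_to='MB']
See: -29/6250


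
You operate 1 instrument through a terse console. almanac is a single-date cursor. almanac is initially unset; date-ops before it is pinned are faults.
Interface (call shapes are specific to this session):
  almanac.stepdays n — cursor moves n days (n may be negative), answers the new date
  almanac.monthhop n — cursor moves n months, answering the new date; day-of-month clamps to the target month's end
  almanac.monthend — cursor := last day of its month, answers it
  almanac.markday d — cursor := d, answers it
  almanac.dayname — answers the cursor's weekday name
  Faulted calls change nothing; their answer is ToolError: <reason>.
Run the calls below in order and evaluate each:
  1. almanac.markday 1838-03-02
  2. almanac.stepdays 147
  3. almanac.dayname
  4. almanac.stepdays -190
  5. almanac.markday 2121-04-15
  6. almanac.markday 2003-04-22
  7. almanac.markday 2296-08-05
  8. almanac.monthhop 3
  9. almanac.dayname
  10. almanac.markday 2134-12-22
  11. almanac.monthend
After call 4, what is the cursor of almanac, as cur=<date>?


>> almanac.markday(d=1838-03-02)
<< 1838-03-02
>> almanac.stepdays(n=147)
<< 1838-07-27
>> almanac.dayname()
<< Friday
>> almanac.stepdays(n=-190)
<< 1838-01-18
>> almanac.markday(d=2121-04-15)
<< 2121-04-15
>> almanac.markday(d=2003-04-22)
<< 2003-04-22
>> almanac.markday(d=2296-08-05)
<< 2296-08-05
>> almanac.monthhop(n=3)
<< 2296-11-05
>> almanac.dayname()
<< Thursday
>> almanac.markday(d=2134-12-22)
<< 2134-12-22
>> almanac.monthend()
<< 2134-12-31

Answer: cur=1838-01-18


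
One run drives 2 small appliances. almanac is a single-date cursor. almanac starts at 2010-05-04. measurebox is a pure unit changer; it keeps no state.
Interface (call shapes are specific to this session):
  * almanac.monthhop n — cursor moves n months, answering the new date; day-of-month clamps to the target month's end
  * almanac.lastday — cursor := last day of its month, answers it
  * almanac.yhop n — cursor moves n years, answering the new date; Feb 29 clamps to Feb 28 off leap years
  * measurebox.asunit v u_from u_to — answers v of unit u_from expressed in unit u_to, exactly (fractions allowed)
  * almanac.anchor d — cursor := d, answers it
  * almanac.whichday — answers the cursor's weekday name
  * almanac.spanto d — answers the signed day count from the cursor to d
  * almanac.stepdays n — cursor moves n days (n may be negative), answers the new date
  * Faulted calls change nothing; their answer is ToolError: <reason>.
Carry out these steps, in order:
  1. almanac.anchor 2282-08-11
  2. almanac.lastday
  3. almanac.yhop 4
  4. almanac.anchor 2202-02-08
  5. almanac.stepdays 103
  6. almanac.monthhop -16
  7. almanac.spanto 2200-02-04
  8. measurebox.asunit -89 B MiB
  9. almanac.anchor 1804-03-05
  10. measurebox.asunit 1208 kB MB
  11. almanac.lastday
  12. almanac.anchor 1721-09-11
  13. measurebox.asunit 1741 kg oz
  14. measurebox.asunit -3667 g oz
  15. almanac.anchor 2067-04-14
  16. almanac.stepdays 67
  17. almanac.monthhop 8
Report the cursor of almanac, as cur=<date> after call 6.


! almanac.anchor(2282-08-11) -> 2282-08-11
! almanac.lastday() -> 2282-08-31
! almanac.yhop(4) -> 2286-08-31
! almanac.anchor(2202-02-08) -> 2202-02-08
! almanac.stepdays(103) -> 2202-05-22
! almanac.monthhop(-16) -> 2201-01-22
! almanac.spanto(2200-02-04) -> -352
! measurebox.asunit(-89, B, MiB) -> -89/1048576
! almanac.anchor(1804-03-05) -> 1804-03-05
! measurebox.asunit(1208, kB, MB) -> 151/125
! almanac.lastday() -> 1804-03-31
! almanac.anchor(1721-09-11) -> 1721-09-11
! measurebox.asunit(1741, kg, oz) -> 2785600000000/45359237
! measurebox.asunit(-3667, g, oz) -> -5867200000/45359237
! almanac.anchor(2067-04-14) -> 2067-04-14
! almanac.stepdays(67) -> 2067-06-20
! almanac.monthhop(8) -> 2068-02-20

Answer: cur=2201-01-22


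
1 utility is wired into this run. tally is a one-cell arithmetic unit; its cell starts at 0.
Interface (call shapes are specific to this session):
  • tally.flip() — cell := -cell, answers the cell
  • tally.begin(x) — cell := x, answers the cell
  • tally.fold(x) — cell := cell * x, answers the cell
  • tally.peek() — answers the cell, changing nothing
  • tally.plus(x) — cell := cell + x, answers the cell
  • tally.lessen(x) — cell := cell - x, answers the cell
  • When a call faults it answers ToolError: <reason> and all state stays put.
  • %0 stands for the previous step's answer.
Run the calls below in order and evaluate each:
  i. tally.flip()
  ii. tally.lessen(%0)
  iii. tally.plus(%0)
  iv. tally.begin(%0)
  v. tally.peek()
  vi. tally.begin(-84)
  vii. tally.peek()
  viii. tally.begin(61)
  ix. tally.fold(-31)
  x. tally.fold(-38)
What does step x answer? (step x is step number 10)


Answer: 71858

Derivation:
-- tally.flip() => 0
-- tally.lessen(x→%0) => 0
-- tally.plus(x→%0) => 0
-- tally.begin(x→%0) => 0
-- tally.peek() => 0
-- tally.begin(x→-84) => -84
-- tally.peek() => -84
-- tally.begin(x→61) => 61
-- tally.fold(x→-31) => -1891
-- tally.fold(x→-38) => 71858


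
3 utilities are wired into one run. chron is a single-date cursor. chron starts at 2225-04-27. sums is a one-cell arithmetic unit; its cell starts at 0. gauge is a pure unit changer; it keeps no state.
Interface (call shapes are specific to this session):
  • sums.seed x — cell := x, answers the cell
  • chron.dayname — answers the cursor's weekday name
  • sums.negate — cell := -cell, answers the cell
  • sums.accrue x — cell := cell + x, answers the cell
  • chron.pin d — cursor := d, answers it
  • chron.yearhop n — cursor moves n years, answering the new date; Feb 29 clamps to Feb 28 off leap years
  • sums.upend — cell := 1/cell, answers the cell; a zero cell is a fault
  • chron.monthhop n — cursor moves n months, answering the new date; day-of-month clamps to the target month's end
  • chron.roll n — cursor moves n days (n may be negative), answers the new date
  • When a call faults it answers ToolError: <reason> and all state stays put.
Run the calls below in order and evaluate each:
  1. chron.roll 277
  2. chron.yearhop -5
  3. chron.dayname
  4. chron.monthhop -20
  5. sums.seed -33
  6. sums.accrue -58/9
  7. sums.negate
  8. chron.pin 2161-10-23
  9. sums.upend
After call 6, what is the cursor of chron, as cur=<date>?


[in] chron.roll n=277
  2226-01-29
[in] chron.yearhop n=-5
  2221-01-29
[in] chron.dayname
  Monday
[in] chron.monthhop n=-20
  2219-05-29
[in] sums.seed x=-33
  -33
[in] sums.accrue x=-58/9
  -355/9
[in] sums.negate
  355/9
[in] chron.pin d=2161-10-23
  2161-10-23
[in] sums.upend
  9/355

Answer: cur=2219-05-29


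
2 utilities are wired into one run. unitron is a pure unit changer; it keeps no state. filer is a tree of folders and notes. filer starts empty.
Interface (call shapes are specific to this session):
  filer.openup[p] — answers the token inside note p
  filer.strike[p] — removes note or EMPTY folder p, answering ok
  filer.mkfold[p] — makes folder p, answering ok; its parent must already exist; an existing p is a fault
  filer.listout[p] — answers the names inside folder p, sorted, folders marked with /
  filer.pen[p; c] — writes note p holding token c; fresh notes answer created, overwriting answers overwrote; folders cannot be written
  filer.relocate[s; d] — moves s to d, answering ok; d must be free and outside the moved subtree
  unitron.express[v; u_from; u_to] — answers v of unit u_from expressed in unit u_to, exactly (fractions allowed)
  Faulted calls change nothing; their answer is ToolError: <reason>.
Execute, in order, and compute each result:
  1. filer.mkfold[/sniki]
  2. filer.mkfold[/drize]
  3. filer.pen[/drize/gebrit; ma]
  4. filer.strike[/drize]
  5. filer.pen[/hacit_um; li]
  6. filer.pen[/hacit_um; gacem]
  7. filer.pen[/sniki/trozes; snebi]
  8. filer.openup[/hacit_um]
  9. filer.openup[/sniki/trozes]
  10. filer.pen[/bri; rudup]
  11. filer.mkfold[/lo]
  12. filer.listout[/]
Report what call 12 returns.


% filer.mkfold /sniki
[out] ok
% filer.mkfold /drize
[out] ok
% filer.pen /drize/gebrit ma
[out] created
% filer.strike /drize
[out] ToolError: not empty
% filer.pen /hacit_um li
[out] created
% filer.pen /hacit_um gacem
[out] overwrote
% filer.pen /sniki/trozes snebi
[out] created
% filer.openup /hacit_um
[out] gacem
% filer.openup /sniki/trozes
[out] snebi
% filer.pen /bri rudup
[out] created
% filer.mkfold /lo
[out] ok
% filer.listout /
[out] [bri, drize/, hacit_um, lo/, sniki/]

Answer: [bri, drize/, hacit_um, lo/, sniki/]


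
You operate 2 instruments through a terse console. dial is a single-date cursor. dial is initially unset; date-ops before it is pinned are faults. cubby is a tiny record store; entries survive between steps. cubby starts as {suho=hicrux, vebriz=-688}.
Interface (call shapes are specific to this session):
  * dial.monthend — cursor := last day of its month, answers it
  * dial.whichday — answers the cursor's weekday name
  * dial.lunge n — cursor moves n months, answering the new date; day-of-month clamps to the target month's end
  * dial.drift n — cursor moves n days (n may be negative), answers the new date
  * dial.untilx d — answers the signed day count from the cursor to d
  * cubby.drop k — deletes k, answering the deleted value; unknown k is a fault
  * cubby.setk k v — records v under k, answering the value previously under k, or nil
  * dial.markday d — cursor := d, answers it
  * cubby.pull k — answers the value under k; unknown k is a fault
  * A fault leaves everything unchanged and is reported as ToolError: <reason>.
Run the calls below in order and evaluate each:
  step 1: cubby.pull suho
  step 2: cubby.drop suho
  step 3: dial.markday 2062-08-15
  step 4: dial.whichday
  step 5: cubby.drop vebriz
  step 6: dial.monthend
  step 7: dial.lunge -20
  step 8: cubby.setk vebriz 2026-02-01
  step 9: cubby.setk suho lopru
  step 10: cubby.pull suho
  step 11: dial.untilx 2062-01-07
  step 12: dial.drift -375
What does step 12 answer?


Answer: 2059-12-22

Derivation:
# 1. cubby.pull(k→suho) : hicrux
# 2. cubby.drop(k→suho) : hicrux
# 3. dial.markday(d→2062-08-15) : 2062-08-15
# 4. dial.whichday() : Tuesday
# 5. cubby.drop(k→vebriz) : -688
# 6. dial.monthend() : 2062-08-31
# 7. dial.lunge(n→-20) : 2060-12-31
# 8. cubby.setk(k→vebriz, v→2026-02-01) : nil
# 9. cubby.setk(k→suho, v→lopru) : nil
# 10. cubby.pull(k→suho) : lopru
# 11. dial.untilx(d→2062-01-07) : 372
# 12. dial.drift(n→-375) : 2059-12-22


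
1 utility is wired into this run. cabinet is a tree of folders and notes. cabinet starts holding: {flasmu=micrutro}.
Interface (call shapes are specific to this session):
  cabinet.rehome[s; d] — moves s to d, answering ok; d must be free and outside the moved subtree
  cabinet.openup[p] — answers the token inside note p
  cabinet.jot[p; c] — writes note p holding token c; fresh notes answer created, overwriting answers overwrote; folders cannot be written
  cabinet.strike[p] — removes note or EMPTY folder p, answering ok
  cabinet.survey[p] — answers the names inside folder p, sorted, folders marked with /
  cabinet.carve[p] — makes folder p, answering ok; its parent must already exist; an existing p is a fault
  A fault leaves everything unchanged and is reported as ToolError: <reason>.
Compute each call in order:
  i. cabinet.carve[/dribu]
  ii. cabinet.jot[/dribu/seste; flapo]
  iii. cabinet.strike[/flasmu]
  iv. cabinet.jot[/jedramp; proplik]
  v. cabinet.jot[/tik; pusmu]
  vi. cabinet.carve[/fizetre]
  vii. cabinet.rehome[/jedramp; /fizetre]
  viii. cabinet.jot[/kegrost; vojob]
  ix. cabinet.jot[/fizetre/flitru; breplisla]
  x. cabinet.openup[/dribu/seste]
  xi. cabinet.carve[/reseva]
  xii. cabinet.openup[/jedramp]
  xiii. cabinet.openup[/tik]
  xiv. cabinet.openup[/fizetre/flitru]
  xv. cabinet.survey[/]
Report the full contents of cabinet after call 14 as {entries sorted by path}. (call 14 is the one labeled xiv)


Answer: {dribu/, dribu/seste=flapo, fizetre/, fizetre/flitru=breplisla, jedramp=proplik, kegrost=vojob, reseva/, tik=pusmu}

Derivation:
I invoke carve passing p→/dribu, and see ok.
Invoking jot passing p→/dribu/seste, c→flapo, → created.
I try strike passing p→/flasmu: ok.
Calling jot passing p→/jedramp, c→proplik, and observe created.
Then jot passing p→/tik, c→pusmu, — result: created.
Then carve passing p→/fizetre, giving ok.
I run rehome passing s→/jedramp, d→/fizetre, → ToolError: exists.
I use jot passing p→/kegrost, c→vojob, and get created.
I run jot passing p→/fizetre/flitru, c→breplisla, yielding created.
Now I run openup passing p→/dribu/seste, → flapo.
I call carve passing p→/reseva, and observe ok.
Now I run openup passing p→/jedramp, yielding proplik.
Now I run openup passing p→/tik, and observe pusmu.
I use openup passing p→/fizetre/flitru, and see breplisla.
Then survey passing p→/, → [dribu/, fizetre/, jedramp, kegrost, reseva/, tik].


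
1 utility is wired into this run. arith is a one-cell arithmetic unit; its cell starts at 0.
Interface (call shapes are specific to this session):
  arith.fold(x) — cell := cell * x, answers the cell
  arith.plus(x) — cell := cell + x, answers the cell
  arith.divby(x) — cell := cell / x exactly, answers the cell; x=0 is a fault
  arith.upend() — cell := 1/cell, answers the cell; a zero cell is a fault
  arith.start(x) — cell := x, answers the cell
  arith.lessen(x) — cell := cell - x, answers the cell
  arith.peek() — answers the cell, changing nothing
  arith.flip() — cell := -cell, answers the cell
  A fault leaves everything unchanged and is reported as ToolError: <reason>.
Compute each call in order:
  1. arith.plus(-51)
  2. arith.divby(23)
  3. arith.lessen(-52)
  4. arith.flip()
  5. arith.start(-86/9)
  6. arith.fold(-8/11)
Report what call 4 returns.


Using arith.plus using x='-51', yielding -51.
I run arith.divby using x='23', — result: -51/23.
Calling arith.lessen using x='-52', and get 1145/23.
Calling arith.flip, giving -1145/23.
Invoking arith.start using x='-86/9', → -86/9.
Now I run arith.fold using x='-8/11', → 688/99.

Answer: -1145/23


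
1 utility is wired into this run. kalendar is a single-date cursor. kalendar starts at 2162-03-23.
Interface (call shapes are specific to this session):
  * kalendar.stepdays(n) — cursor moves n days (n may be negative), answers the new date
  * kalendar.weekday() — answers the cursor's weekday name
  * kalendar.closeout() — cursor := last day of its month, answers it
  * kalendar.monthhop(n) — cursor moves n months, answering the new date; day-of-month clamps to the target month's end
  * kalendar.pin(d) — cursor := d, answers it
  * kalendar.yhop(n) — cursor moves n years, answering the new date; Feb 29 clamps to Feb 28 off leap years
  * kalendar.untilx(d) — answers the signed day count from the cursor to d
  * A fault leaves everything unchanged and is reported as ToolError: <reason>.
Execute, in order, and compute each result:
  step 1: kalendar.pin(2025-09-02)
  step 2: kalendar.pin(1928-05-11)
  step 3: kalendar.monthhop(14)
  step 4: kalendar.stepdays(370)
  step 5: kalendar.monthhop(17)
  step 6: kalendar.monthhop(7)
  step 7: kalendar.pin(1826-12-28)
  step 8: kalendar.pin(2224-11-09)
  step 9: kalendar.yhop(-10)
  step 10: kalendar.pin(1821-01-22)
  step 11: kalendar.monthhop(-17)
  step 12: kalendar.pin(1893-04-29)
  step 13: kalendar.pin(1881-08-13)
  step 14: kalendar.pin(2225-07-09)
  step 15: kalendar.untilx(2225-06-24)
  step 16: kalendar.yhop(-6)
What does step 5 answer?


Answer: 1931-12-16

Derivation:
I use pin with d→2025-09-02, and observe 2025-09-02.
Then pin with d→1928-05-11, → 1928-05-11.
Using monthhop with n→14: 1929-07-11.
Using stepdays with n→370, — result: 1930-07-16.
I invoke monthhop with n→17, and observe 1931-12-16.
I try monthhop with n→7, and observe 1932-07-16.
Next I call pin with d→1826-12-28, which returns 1826-12-28.
I call pin with d→2224-11-09, and get 2224-11-09.
Then yhop with n→-10, giving 2214-11-09.
I call pin with d→1821-01-22, yielding 1821-01-22.
Calling monthhop with n→-17, and observe 1819-08-22.
I try pin with d→1893-04-29, which returns 1893-04-29.
Using pin with d→1881-08-13, — result: 1881-08-13.
Now I run pin with d→2225-07-09, → 2225-07-09.
I call untilx with d→2225-06-24, and observe -15.
I invoke yhop with n→-6, which returns 2219-07-09.


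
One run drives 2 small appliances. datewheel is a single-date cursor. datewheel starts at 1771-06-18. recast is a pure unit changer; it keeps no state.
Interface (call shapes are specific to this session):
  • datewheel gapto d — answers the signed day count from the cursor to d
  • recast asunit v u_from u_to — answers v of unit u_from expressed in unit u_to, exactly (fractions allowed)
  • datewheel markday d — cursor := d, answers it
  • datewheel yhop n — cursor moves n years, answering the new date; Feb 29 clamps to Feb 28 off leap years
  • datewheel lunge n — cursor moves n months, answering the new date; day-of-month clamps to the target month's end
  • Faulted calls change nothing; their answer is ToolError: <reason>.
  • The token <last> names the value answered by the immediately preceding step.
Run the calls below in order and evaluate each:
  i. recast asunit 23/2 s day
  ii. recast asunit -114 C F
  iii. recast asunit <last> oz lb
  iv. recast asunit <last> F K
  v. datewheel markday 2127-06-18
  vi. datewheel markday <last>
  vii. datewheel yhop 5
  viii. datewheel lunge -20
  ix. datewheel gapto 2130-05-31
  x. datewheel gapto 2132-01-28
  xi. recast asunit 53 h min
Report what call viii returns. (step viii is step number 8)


Answer: 2130-10-18

Derivation:
$ recast asunit v: 23/2 u_from: s u_to: day
[out] 23/172800
$ recast asunit v: -114 u_from: C u_to: F
[out] -866/5
$ recast asunit v: <last> u_from: oz u_to: lb
[out] -433/40
$ recast asunit v: <last> u_from: F u_to: K
[out] 29923/120
$ datewheel markday d: 2127-06-18
[out] 2127-06-18
$ datewheel markday d: <last>
[out] 2127-06-18
$ datewheel yhop n: 5
[out] 2132-06-18
$ datewheel lunge n: -20
[out] 2130-10-18
$ datewheel gapto d: 2130-05-31
[out] -140
$ datewheel gapto d: 2132-01-28
[out] 467
$ recast asunit v: 53 u_from: h u_to: min
[out] 3180
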